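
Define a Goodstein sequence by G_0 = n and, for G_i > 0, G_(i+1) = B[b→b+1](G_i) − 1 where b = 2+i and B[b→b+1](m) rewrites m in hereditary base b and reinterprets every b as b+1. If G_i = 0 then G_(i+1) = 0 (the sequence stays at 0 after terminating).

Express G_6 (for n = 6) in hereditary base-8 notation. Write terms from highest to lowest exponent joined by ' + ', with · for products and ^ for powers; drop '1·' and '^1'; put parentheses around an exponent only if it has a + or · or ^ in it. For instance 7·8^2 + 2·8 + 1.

5·8^5 + 5·8^4 + 5·8^3 + 5·8^2 + 5·8 + 3

G_0 = 6. HB_2(6) = 2^2 + 2. Bump = 30. G_1 = 29.
G_1 = 29. HB_3(29) = 3^3 + 2. Bump = 258. G_2 = 257.
G_2 = 257. HB_4(257) = 4^4 + 1. Bump = 3126. G_3 = 3125.
G_3 = 3125. HB_5(3125) = 5^5. Bump = 46656. G_4 = 46655.
G_4 = 46655. HB_6(46655) = 5·6^5 + 5·6^4 + 5·6^3 + 5·6^2 + 5·6 + 5. Bump = 98040. G_5 = 98039.
G_5 = 98039. HB_7(98039) = 5·7^5 + 5·7^4 + 5·7^3 + 5·7^2 + 5·7 + 4. Bump = 187244. G_6 = 187243.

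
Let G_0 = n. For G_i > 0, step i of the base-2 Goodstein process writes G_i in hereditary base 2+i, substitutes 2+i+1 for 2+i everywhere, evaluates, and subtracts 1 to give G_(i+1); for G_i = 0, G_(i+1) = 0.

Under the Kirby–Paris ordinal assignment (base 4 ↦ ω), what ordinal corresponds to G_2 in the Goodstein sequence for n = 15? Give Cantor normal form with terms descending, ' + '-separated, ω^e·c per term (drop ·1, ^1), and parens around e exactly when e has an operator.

base 2: 15 = 2^(2 + 1) + 2^2 + 2 + 1; at 3: 3^(3 + 1) + 3^3 + 3 + 1 = 112; next = 111
base 3: 111 = 3^(3 + 1) + 3^3 + 3; at 4: 4^(4 + 1) + 4^4 + 4 = 1284; next = 1283
base 4: 1283 = 4^(4 + 1) + 4^4 + 3; at 5: 5^(5 + 1) + 5^5 + 3 = 18753; next = 18752

ω^(ω + 1) + ω^ω + 3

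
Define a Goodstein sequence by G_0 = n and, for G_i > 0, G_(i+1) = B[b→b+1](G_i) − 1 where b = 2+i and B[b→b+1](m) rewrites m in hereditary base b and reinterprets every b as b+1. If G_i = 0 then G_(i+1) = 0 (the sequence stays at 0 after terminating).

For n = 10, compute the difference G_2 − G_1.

G_0=10  [base 2] 2^(2 + 1) + 2  →[2↦3]→  3^(3 + 1) + 3 = 84  −1 ⇒ G_1=83
G_1=83  [base 3] 3^(3 + 1) + 2  →[3↦4]→  4^(4 + 1) + 2 = 1026  −1 ⇒ G_2=1025

942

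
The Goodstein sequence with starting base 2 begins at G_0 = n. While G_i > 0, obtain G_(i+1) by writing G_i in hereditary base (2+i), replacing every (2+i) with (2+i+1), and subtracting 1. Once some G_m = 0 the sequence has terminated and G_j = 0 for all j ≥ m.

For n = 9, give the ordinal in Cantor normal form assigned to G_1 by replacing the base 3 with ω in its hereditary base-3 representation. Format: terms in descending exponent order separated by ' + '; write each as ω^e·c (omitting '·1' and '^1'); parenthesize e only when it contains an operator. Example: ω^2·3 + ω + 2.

ω^(ω + 1)

G_0 = 9. HB_2(9) = 2^(2 + 1) + 1. Bump = 82. G_1 = 81.
G_1 = 81. HB_3(81) = 3^(3 + 1). Bump = 1024. G_2 = 1023.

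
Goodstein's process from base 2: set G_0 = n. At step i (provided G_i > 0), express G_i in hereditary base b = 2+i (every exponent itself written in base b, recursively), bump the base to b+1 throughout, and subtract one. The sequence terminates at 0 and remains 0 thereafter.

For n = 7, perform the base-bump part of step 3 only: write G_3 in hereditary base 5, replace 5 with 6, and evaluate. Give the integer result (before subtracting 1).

46658

G_0=7  [base 2] 2^2 + 2 + 1  →[2↦3]→  3^3 + 3 + 1 = 31  −1 ⇒ G_1=30
G_1=30  [base 3] 3^3 + 3  →[3↦4]→  4^4 + 4 = 260  −1 ⇒ G_2=259
G_2=259  [base 4] 4^4 + 3  →[4↦5]→  5^5 + 3 = 3128  −1 ⇒ G_3=3127
G_3=3127  [base 5] 5^5 + 2  →[5↦6]→  6^6 + 2 = 46658  −1 ⇒ G_4=46657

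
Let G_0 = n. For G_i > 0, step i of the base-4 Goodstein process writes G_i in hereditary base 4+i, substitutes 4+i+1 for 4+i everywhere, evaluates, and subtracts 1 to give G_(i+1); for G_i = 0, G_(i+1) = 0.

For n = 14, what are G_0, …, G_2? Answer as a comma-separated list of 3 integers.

base 4: 14 = 3·4 + 2; at 5: 3·5 + 2 = 17; next = 16
base 5: 16 = 3·5 + 1; at 6: 3·6 + 1 = 19; next = 18

14, 16, 18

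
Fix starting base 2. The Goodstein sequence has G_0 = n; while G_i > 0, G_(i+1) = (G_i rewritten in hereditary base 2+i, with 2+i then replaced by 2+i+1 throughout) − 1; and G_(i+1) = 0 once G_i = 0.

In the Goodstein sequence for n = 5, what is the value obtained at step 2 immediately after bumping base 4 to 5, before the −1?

468

(0) 5|_2 = 2^2 + 1 ↦ 3^3 + 1|_3 = 28 ⇒ 27
(1) 27|_3 = 3^3 ↦ 4^4|_4 = 256 ⇒ 255
(2) 255|_4 = 3·4^3 + 3·4^2 + 3·4 + 3 ↦ 3·5^3 + 3·5^2 + 3·5 + 3|_5 = 468 ⇒ 467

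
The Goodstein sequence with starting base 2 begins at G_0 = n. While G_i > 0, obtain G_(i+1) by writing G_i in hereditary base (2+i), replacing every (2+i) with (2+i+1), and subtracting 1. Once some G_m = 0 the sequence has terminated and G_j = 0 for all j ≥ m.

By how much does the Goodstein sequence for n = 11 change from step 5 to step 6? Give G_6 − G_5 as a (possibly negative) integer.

G_0=11  [base 2] 2^(2 + 1) + 2 + 1  →[2↦3]→  3^(3 + 1) + 3 + 1 = 85  −1 ⇒ G_1=84
G_1=84  [base 3] 3^(3 + 1) + 3  →[3↦4]→  4^(4 + 1) + 4 = 1028  −1 ⇒ G_2=1027
G_2=1027  [base 4] 4^(4 + 1) + 3  →[4↦5]→  5^(5 + 1) + 3 = 15628  −1 ⇒ G_3=15627
G_3=15627  [base 5] 5^(5 + 1) + 2  →[5↦6]→  6^(6 + 1) + 2 = 279938  −1 ⇒ G_4=279937
G_4=279937  [base 6] 6^(6 + 1) + 1  →[6↦7]→  7^(7 + 1) + 1 = 5764802  −1 ⇒ G_5=5764801
G_5=5764801  [base 7] 7^(7 + 1)  →[7↦8]→  8^(8 + 1) = 134217728  −1 ⇒ G_6=134217727

128452926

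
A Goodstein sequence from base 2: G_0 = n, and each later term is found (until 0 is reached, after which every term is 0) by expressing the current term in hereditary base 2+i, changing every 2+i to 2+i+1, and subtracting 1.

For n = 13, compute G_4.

280711

G_0 = 13. HB_2(13) = 2^(2 + 1) + 2^2 + 1. Bump = 109. G_1 = 108.
G_1 = 108. HB_3(108) = 3^(3 + 1) + 3^3. Bump = 1280. G_2 = 1279.
G_2 = 1279. HB_4(1279) = 4^(4 + 1) + 3·4^3 + 3·4^2 + 3·4 + 3. Bump = 16093. G_3 = 16092.
G_3 = 16092. HB_5(16092) = 5^(5 + 1) + 3·5^3 + 3·5^2 + 3·5 + 2. Bump = 280712. G_4 = 280711.
G_4 = 280711. HB_6(280711) = 6^(6 + 1) + 3·6^3 + 3·6^2 + 3·6 + 1. Bump = 5765999. G_5 = 5765998.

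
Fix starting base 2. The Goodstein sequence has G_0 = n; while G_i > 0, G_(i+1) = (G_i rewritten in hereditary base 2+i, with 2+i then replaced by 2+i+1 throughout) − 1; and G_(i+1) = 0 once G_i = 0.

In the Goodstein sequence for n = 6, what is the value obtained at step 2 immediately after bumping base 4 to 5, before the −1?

3126

G_0=6  [base 2] 2^2 + 2  →[2↦3]→  3^3 + 3 = 30  −1 ⇒ G_1=29
G_1=29  [base 3] 3^3 + 2  →[3↦4]→  4^4 + 2 = 258  −1 ⇒ G_2=257
G_2=257  [base 4] 4^4 + 1  →[4↦5]→  5^5 + 1 = 3126  −1 ⇒ G_3=3125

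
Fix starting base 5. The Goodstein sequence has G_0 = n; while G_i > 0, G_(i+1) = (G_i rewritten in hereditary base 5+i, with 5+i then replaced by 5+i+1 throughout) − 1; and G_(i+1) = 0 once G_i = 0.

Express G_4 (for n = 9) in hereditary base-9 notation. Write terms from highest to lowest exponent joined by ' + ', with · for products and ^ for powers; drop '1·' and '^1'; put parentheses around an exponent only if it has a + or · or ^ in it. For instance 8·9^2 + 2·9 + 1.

(0) 9|_5 = 5 + 4 ↦ 6 + 4|_6 = 10 ⇒ 9
(1) 9|_6 = 6 + 3 ↦ 7 + 3|_7 = 10 ⇒ 9
(2) 9|_7 = 7 + 2 ↦ 8 + 2|_8 = 10 ⇒ 9
(3) 9|_8 = 8 + 1 ↦ 9 + 1|_9 = 10 ⇒ 9
(4) 9|_9 = 9 ↦ 10|_10 = 10 ⇒ 9

9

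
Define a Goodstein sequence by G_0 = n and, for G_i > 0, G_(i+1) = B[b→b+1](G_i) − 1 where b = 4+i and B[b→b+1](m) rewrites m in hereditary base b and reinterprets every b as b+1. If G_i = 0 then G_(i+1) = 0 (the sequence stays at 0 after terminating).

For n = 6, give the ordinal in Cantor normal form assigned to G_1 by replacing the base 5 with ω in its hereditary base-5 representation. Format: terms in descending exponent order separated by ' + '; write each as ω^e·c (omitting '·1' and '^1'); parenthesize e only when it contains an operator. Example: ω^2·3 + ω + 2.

6 —HB4→ 4 + 2 —bump→ 5 + 2 = 7 —(−1)→ 6
6 —HB5→ 5 + 1 —bump→ 6 + 1 = 7 —(−1)→ 6

ω + 1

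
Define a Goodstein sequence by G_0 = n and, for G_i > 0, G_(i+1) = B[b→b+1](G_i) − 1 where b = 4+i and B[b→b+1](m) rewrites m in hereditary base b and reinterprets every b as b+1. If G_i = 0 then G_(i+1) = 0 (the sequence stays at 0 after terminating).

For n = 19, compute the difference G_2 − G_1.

(0) 19|_4 = 4^2 + 3 ↦ 5^2 + 3|_5 = 28 ⇒ 27
(1) 27|_5 = 5^2 + 2 ↦ 6^2 + 2|_6 = 38 ⇒ 37

10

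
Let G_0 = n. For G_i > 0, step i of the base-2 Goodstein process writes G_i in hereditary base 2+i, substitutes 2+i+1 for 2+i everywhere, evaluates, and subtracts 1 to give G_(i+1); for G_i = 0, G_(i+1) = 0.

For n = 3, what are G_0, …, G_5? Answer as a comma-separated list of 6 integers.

3, 3, 3, 2, 1, 0

G_0 = 3. HB_2(3) = 2 + 1. Bump = 4. G_1 = 3.
G_1 = 3. HB_3(3) = 3. Bump = 4. G_2 = 3.
G_2 = 3. HB_4(3) = 3. Bump = 3. G_3 = 2.
G_3 = 2. HB_5(2) = 2. Bump = 2. G_4 = 1.
G_4 = 1. HB_6(1) = 1. Bump = 1. G_5 = 0.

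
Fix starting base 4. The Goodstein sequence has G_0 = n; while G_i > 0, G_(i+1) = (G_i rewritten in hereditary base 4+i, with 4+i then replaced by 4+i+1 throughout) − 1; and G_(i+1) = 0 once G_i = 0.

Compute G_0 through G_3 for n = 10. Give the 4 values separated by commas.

[0] 10 ≡ 2·4 + 2 (base 4). Lift 5: 12. −1: 11.
[1] 11 ≡ 2·5 + 1 (base 5). Lift 6: 13. −1: 12.
[2] 12 ≡ 2·6 (base 6). Lift 7: 14. −1: 13.

10, 11, 12, 13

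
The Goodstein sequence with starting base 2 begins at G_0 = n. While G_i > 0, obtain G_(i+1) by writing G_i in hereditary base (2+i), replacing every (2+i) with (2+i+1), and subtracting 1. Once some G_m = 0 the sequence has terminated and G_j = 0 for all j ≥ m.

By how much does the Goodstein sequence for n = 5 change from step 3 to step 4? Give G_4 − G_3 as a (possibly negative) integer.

base 2: 5 = 2^2 + 1; at 3: 3^3 + 1 = 28; next = 27
base 3: 27 = 3^3; at 4: 4^4 = 256; next = 255
base 4: 255 = 3·4^3 + 3·4^2 + 3·4 + 3; at 5: 3·5^3 + 3·5^2 + 3·5 + 3 = 468; next = 467
base 5: 467 = 3·5^3 + 3·5^2 + 3·5 + 2; at 6: 3·6^3 + 3·6^2 + 3·6 + 2 = 776; next = 775

308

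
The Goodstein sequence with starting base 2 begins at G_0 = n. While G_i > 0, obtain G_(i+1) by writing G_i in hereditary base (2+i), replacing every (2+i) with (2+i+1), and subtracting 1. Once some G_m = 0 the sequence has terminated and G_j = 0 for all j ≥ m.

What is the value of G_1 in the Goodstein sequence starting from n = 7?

base 2: 7 = 2^2 + 2 + 1; at 3: 3^3 + 3 + 1 = 31; next = 30
base 3: 30 = 3^3 + 3; at 4: 4^4 + 4 = 260; next = 259

30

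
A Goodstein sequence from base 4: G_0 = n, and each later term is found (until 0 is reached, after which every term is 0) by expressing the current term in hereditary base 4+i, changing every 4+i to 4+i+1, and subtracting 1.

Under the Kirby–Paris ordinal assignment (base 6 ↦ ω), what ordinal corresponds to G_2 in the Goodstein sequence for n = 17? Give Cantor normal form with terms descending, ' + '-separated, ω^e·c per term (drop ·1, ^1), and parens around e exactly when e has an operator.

ω·5 + 5

(0) 17|_4 = 4^2 + 1 ↦ 5^2 + 1|_5 = 26 ⇒ 25
(1) 25|_5 = 5^2 ↦ 6^2|_6 = 36 ⇒ 35
(2) 35|_6 = 5·6 + 5 ↦ 5·7 + 5|_7 = 40 ⇒ 39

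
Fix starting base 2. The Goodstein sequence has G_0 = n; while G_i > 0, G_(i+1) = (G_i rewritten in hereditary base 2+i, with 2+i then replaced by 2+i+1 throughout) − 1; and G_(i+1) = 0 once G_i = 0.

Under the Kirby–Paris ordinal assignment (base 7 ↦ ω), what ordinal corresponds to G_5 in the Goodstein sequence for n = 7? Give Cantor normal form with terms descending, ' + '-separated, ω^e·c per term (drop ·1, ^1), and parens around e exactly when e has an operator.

ω^ω

G_0 = 7. HB_2(7) = 2^2 + 2 + 1. Bump = 31. G_1 = 30.
G_1 = 30. HB_3(30) = 3^3 + 3. Bump = 260. G_2 = 259.
G_2 = 259. HB_4(259) = 4^4 + 3. Bump = 3128. G_3 = 3127.
G_3 = 3127. HB_5(3127) = 5^5 + 2. Bump = 46658. G_4 = 46657.
G_4 = 46657. HB_6(46657) = 6^6 + 1. Bump = 823544. G_5 = 823543.
G_5 = 823543. HB_7(823543) = 7^7. Bump = 16777216. G_6 = 16777215.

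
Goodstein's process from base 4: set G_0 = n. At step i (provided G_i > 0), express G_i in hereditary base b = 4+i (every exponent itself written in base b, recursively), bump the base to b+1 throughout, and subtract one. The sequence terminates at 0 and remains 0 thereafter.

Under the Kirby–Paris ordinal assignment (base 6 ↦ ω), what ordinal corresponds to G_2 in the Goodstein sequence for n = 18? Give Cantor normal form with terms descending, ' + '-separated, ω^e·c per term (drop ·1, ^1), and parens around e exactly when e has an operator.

[0] 18 ≡ 4^2 + 2 (base 4). Lift 5: 27. −1: 26.
[1] 26 ≡ 5^2 + 1 (base 5). Lift 6: 37. −1: 36.

ω^2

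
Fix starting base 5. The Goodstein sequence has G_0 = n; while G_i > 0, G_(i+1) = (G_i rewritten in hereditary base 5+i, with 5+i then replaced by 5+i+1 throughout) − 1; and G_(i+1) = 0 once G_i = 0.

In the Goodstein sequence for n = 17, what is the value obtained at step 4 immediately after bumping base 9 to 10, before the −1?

[0] 17 ≡ 3·5 + 2 (base 5). Lift 6: 20. −1: 19.
[1] 19 ≡ 3·6 + 1 (base 6). Lift 7: 22. −1: 21.
[2] 21 ≡ 3·7 (base 7). Lift 8: 24. −1: 23.
[3] 23 ≡ 2·8 + 7 (base 8). Lift 9: 25. −1: 24.

26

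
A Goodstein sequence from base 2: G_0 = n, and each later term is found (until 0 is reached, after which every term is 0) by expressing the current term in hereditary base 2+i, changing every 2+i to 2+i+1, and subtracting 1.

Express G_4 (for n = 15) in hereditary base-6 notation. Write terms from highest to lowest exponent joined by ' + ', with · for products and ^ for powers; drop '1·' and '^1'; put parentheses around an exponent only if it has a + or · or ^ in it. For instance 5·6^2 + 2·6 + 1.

6^(6 + 1) + 6^6 + 1

i=0: 15 = 2^(2 + 1) + 2^2 + 2 + 1 (b=2); 2→3: 3^(3 + 1) + 3^3 + 3 + 1 = 112; 112−1 = 111
i=1: 111 = 3^(3 + 1) + 3^3 + 3 (b=3); 3→4: 4^(4 + 1) + 4^4 + 4 = 1284; 1284−1 = 1283
i=2: 1283 = 4^(4 + 1) + 4^4 + 3 (b=4); 4→5: 5^(5 + 1) + 5^5 + 3 = 18753; 18753−1 = 18752
i=3: 18752 = 5^(5 + 1) + 5^5 + 2 (b=5); 5→6: 6^(6 + 1) + 6^6 + 2 = 326594; 326594−1 = 326593
i=4: 326593 = 6^(6 + 1) + 6^6 + 1 (b=6); 6→7: 7^(7 + 1) + 7^7 + 1 = 6588345; 6588345−1 = 6588344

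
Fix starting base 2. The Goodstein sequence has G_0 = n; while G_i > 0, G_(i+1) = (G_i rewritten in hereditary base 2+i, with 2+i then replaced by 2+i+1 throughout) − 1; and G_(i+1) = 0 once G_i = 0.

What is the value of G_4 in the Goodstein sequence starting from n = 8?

93395

step 0: 8 = 2^(2 + 1); sub 3 for 2: 3^(3 + 1); = 81; G_1 = 81−1 = 80
step 1: 80 = 2·3^3 + 2·3^2 + 2·3 + 2; sub 4 for 3: 2·4^4 + 2·4^2 + 2·4 + 2; = 554; G_2 = 554−1 = 553
step 2: 553 = 2·4^4 + 2·4^2 + 2·4 + 1; sub 5 for 4: 2·5^5 + 2·5^2 + 2·5 + 1; = 6311; G_3 = 6311−1 = 6310
step 3: 6310 = 2·5^5 + 2·5^2 + 2·5; sub 6 for 5: 2·6^6 + 2·6^2 + 2·6; = 93396; G_4 = 93396−1 = 93395
step 4: 93395 = 2·6^6 + 2·6^2 + 6 + 5; sub 7 for 6: 2·7^7 + 2·7^2 + 7 + 5; = 1647196; G_5 = 1647196−1 = 1647195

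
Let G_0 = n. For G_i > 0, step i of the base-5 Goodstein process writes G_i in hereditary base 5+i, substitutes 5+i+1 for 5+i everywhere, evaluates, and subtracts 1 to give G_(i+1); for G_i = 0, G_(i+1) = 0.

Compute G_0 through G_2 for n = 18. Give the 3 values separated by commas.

step 0: 18 = 3·5 + 3; sub 6 for 5: 3·6 + 3; = 21; G_1 = 21−1 = 20
step 1: 20 = 3·6 + 2; sub 7 for 6: 3·7 + 2; = 23; G_2 = 23−1 = 22

18, 20, 22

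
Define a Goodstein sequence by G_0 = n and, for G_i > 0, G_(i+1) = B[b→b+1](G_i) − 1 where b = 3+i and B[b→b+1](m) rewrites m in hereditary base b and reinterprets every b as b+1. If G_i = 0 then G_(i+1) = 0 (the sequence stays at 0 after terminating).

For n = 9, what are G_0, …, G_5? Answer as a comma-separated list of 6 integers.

G_0 = 9. HB_3(9) = 3^2. Bump = 16. G_1 = 15.
G_1 = 15. HB_4(15) = 3·4 + 3. Bump = 18. G_2 = 17.
G_2 = 17. HB_5(17) = 3·5 + 2. Bump = 20. G_3 = 19.
G_3 = 19. HB_6(19) = 3·6 + 1. Bump = 22. G_4 = 21.
G_4 = 21. HB_7(21) = 3·7. Bump = 24. G_5 = 23.

9, 15, 17, 19, 21, 23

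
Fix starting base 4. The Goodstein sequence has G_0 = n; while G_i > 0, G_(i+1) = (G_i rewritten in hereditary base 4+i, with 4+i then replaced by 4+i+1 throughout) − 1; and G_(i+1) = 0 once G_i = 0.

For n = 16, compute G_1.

G_0=16  [base 4] 4^2  →[4↦5]→  5^2 = 25  −1 ⇒ G_1=24
G_1=24  [base 5] 4·5 + 4  →[5↦6]→  4·6 + 4 = 28  −1 ⇒ G_2=27

24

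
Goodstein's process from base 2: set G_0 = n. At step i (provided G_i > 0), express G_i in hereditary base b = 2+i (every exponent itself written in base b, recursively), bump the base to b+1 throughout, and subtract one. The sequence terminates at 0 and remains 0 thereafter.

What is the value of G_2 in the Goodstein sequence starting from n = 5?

G_0=5  [base 2] 2^2 + 1  →[2↦3]→  3^3 + 1 = 28  −1 ⇒ G_1=27
G_1=27  [base 3] 3^3  →[3↦4]→  4^4 = 256  −1 ⇒ G_2=255
G_2=255  [base 4] 3·4^3 + 3·4^2 + 3·4 + 3  →[4↦5]→  3·5^3 + 3·5^2 + 3·5 + 3 = 468  −1 ⇒ G_3=467

255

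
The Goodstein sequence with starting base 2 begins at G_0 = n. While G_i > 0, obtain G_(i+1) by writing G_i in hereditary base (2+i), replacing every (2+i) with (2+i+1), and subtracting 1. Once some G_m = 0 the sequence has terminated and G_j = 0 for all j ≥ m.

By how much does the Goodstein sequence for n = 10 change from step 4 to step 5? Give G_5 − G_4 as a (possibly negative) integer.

3935819

G_0 = 10. HB_2(10) = 2^(2 + 1) + 2. Bump = 84. G_1 = 83.
G_1 = 83. HB_3(83) = 3^(3 + 1) + 2. Bump = 1026. G_2 = 1025.
G_2 = 1025. HB_4(1025) = 4^(4 + 1) + 1. Bump = 15626. G_3 = 15625.
G_3 = 15625. HB_5(15625) = 5^(5 + 1). Bump = 279936. G_4 = 279935.
G_4 = 279935. HB_6(279935) = 5·6^6 + 5·6^5 + 5·6^4 + 5·6^3 + 5·6^2 + 5·6 + 5. Bump = 4215755. G_5 = 4215754.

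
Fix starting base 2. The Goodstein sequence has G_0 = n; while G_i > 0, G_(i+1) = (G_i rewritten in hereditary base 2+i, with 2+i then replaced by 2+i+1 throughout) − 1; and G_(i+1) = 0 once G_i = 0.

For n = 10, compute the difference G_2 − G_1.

i=0: 10 = 2^(2 + 1) + 2 (b=2); 2→3: 3^(3 + 1) + 3 = 84; 84−1 = 83
i=1: 83 = 3^(3 + 1) + 2 (b=3); 3→4: 4^(4 + 1) + 2 = 1026; 1026−1 = 1025

942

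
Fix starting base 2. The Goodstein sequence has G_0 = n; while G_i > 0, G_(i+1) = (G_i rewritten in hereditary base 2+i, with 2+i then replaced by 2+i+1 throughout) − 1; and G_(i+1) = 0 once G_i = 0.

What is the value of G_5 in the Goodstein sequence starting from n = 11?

5764801

i=0: 11 = 2^(2 + 1) + 2 + 1 (b=2); 2→3: 3^(3 + 1) + 3 + 1 = 85; 85−1 = 84
i=1: 84 = 3^(3 + 1) + 3 (b=3); 3→4: 4^(4 + 1) + 4 = 1028; 1028−1 = 1027
i=2: 1027 = 4^(4 + 1) + 3 (b=4); 4→5: 5^(5 + 1) + 3 = 15628; 15628−1 = 15627
i=3: 15627 = 5^(5 + 1) + 2 (b=5); 5→6: 6^(6 + 1) + 2 = 279938; 279938−1 = 279937
i=4: 279937 = 6^(6 + 1) + 1 (b=6); 6→7: 7^(7 + 1) + 1 = 5764802; 5764802−1 = 5764801
i=5: 5764801 = 7^(7 + 1) (b=7); 7→8: 8^(8 + 1) = 134217728; 134217728−1 = 134217727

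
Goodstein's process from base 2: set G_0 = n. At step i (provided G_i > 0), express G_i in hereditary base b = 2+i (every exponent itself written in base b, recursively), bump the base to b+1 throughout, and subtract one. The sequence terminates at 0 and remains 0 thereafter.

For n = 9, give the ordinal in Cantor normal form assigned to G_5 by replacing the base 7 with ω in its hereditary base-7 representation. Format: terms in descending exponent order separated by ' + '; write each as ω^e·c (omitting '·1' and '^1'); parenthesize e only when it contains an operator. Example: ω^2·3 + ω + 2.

ω^ω·3 + ω^3·3 + ω^2·3 + ω·3

9 —HB2→ 2^(2 + 1) + 1 —bump→ 3^(3 + 1) + 1 = 82 —(−1)→ 81
81 —HB3→ 3^(3 + 1) —bump→ 4^(4 + 1) = 1024 —(−1)→ 1023
1023 —HB4→ 3·4^4 + 3·4^3 + 3·4^2 + 3·4 + 3 —bump→ 3·5^5 + 3·5^3 + 3·5^2 + 3·5 + 3 = 9843 —(−1)→ 9842
9842 —HB5→ 3·5^5 + 3·5^3 + 3·5^2 + 3·5 + 2 —bump→ 3·6^6 + 3·6^3 + 3·6^2 + 3·6 + 2 = 140744 —(−1)→ 140743
140743 —HB6→ 3·6^6 + 3·6^3 + 3·6^2 + 3·6 + 1 —bump→ 3·7^7 + 3·7^3 + 3·7^2 + 3·7 + 1 = 2471827 —(−1)→ 2471826
2471826 —HB7→ 3·7^7 + 3·7^3 + 3·7^2 + 3·7 —bump→ 3·8^8 + 3·8^3 + 3·8^2 + 3·8 = 50333400 —(−1)→ 50333399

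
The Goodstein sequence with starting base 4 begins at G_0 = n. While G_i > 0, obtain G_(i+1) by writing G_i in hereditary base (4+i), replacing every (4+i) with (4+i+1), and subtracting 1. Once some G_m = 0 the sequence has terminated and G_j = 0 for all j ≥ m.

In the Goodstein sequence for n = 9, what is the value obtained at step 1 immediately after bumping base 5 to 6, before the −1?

G_0 = 9. HB_4(9) = 2·4 + 1. Bump = 11. G_1 = 10.
G_1 = 10. HB_5(10) = 2·5. Bump = 12. G_2 = 11.

12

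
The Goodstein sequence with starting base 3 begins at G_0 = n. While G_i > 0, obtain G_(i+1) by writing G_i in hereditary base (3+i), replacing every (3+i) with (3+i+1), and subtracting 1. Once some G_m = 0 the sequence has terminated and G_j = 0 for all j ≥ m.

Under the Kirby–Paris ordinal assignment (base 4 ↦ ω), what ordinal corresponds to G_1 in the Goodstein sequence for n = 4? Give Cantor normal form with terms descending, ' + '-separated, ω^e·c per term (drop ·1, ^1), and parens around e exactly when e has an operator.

ω

i=0: 4 = 3 + 1 (b=3); 3→4: 4 + 1 = 5; 5−1 = 4
i=1: 4 = 4 (b=4); 4→5: 5 = 5; 5−1 = 4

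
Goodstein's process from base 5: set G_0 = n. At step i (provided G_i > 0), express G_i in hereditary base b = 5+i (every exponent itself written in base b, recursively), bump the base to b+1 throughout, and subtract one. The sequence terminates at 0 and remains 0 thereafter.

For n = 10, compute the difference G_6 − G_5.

0

10 —HB5→ 2·5 —bump→ 2·6 = 12 —(−1)→ 11
11 —HB6→ 6 + 5 —bump→ 7 + 5 = 12 —(−1)→ 11
11 —HB7→ 7 + 4 —bump→ 8 + 4 = 12 —(−1)→ 11
11 —HB8→ 8 + 3 —bump→ 9 + 3 = 12 —(−1)→ 11
11 —HB9→ 9 + 2 —bump→ 10 + 2 = 12 —(−1)→ 11
11 —HB10→ 10 + 1 —bump→ 11 + 1 = 12 —(−1)→ 11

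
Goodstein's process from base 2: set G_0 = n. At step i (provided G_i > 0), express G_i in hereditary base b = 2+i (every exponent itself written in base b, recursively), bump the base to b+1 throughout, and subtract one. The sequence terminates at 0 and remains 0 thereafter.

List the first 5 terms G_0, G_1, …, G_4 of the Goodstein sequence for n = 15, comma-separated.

i=0: 15 = 2^(2 + 1) + 2^2 + 2 + 1 (b=2); 2→3: 3^(3 + 1) + 3^3 + 3 + 1 = 112; 112−1 = 111
i=1: 111 = 3^(3 + 1) + 3^3 + 3 (b=3); 3→4: 4^(4 + 1) + 4^4 + 4 = 1284; 1284−1 = 1283
i=2: 1283 = 4^(4 + 1) + 4^4 + 3 (b=4); 4→5: 5^(5 + 1) + 5^5 + 3 = 18753; 18753−1 = 18752
i=3: 18752 = 5^(5 + 1) + 5^5 + 2 (b=5); 5→6: 6^(6 + 1) + 6^6 + 2 = 326594; 326594−1 = 326593

15, 111, 1283, 18752, 326593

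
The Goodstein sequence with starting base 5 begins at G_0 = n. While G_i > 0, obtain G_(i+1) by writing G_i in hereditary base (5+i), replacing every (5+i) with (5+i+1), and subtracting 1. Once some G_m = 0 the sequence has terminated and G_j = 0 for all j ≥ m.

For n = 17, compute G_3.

i=0: 17 = 3·5 + 2 (b=5); 5→6: 3·6 + 2 = 20; 20−1 = 19
i=1: 19 = 3·6 + 1 (b=6); 6→7: 3·7 + 1 = 22; 22−1 = 21
i=2: 21 = 3·7 (b=7); 7→8: 3·8 = 24; 24−1 = 23
i=3: 23 = 2·8 + 7 (b=8); 8→9: 2·9 + 7 = 25; 25−1 = 24

23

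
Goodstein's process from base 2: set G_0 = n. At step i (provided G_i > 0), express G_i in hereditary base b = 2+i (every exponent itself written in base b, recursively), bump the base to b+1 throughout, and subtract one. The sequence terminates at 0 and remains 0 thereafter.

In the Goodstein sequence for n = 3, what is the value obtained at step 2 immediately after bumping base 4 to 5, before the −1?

3

[0] 3 ≡ 2 + 1 (base 2). Lift 3: 4. −1: 3.
[1] 3 ≡ 3 (base 3). Lift 4: 4. −1: 3.
[2] 3 ≡ 3 (base 4). Lift 5: 3. −1: 2.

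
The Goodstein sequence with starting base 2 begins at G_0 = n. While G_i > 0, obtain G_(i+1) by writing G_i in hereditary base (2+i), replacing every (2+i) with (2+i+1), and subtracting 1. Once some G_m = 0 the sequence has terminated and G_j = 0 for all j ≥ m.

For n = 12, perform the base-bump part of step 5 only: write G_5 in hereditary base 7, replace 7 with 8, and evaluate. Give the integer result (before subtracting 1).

134217868

(0) 12|_2 = 2^(2 + 1) + 2^2 ↦ 3^(3 + 1) + 3^3|_3 = 108 ⇒ 107
(1) 107|_3 = 3^(3 + 1) + 2·3^2 + 2·3 + 2 ↦ 4^(4 + 1) + 2·4^2 + 2·4 + 2|_4 = 1066 ⇒ 1065
(2) 1065|_4 = 4^(4 + 1) + 2·4^2 + 2·4 + 1 ↦ 5^(5 + 1) + 2·5^2 + 2·5 + 1|_5 = 15686 ⇒ 15685
(3) 15685|_5 = 5^(5 + 1) + 2·5^2 + 2·5 ↦ 6^(6 + 1) + 2·6^2 + 2·6|_6 = 280020 ⇒ 280019
(4) 280019|_6 = 6^(6 + 1) + 2·6^2 + 6 + 5 ↦ 7^(7 + 1) + 2·7^2 + 7 + 5|_7 = 5764911 ⇒ 5764910
(5) 5764910|_7 = 7^(7 + 1) + 2·7^2 + 7 + 4 ↦ 8^(8 + 1) + 2·8^2 + 8 + 4|_8 = 134217868 ⇒ 134217867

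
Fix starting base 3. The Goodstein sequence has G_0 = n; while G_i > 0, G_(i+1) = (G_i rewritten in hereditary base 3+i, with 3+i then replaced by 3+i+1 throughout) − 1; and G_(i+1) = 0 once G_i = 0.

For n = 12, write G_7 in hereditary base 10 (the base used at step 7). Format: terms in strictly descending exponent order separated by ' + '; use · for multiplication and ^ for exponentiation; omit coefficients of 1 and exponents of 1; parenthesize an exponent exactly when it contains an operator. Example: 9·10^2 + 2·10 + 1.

base 3: 12 = 3^2 + 3; at 4: 4^2 + 4 = 20; next = 19
base 4: 19 = 4^2 + 3; at 5: 5^2 + 3 = 28; next = 27
base 5: 27 = 5^2 + 2; at 6: 6^2 + 2 = 38; next = 37
base 6: 37 = 6^2 + 1; at 7: 7^2 + 1 = 50; next = 49
base 7: 49 = 7^2; at 8: 8^2 = 64; next = 63
base 8: 63 = 7·8 + 7; at 9: 7·9 + 7 = 70; next = 69
base 9: 69 = 7·9 + 6; at 10: 7·10 + 6 = 76; next = 75

7·10 + 5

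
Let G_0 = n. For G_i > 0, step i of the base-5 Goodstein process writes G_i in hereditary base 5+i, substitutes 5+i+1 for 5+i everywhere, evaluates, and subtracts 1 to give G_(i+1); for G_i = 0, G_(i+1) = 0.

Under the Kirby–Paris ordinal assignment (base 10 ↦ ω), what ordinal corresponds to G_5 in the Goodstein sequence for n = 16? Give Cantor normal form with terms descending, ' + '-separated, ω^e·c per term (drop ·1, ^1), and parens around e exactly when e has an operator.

16 —HB5→ 3·5 + 1 —bump→ 3·6 + 1 = 19 —(−1)→ 18
18 —HB6→ 3·6 —bump→ 3·7 = 21 —(−1)→ 20
20 —HB7→ 2·7 + 6 —bump→ 2·8 + 6 = 22 —(−1)→ 21
21 —HB8→ 2·8 + 5 —bump→ 2·9 + 5 = 23 —(−1)→ 22
22 —HB9→ 2·9 + 4 —bump→ 2·10 + 4 = 24 —(−1)→ 23

ω·2 + 3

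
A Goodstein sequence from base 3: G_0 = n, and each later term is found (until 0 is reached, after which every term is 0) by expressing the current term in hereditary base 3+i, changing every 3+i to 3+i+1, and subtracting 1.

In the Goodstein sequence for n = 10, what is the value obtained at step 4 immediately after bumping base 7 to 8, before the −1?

base 3: 10 = 3^2 + 1; at 4: 4^2 + 1 = 17; next = 16
base 4: 16 = 4^2; at 5: 5^2 = 25; next = 24
base 5: 24 = 4·5 + 4; at 6: 4·6 + 4 = 28; next = 27
base 6: 27 = 4·6 + 3; at 7: 4·7 + 3 = 31; next = 30

34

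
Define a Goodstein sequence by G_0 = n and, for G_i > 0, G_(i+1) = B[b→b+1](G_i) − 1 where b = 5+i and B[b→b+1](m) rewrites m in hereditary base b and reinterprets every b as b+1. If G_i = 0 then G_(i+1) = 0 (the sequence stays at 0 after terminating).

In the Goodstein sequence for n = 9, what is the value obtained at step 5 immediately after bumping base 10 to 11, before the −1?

(0) 9|_5 = 5 + 4 ↦ 6 + 4|_6 = 10 ⇒ 9
(1) 9|_6 = 6 + 3 ↦ 7 + 3|_7 = 10 ⇒ 9
(2) 9|_7 = 7 + 2 ↦ 8 + 2|_8 = 10 ⇒ 9
(3) 9|_8 = 8 + 1 ↦ 9 + 1|_9 = 10 ⇒ 9
(4) 9|_9 = 9 ↦ 10|_10 = 10 ⇒ 9
(5) 9|_10 = 9 ↦ 9|_11 = 9 ⇒ 8

9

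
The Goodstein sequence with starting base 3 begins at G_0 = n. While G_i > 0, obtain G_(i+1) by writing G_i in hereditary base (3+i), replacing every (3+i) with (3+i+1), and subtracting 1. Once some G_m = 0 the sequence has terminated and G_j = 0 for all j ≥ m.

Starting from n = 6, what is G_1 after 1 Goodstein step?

(0) 6|_3 = 2·3 ↦ 2·4|_4 = 8 ⇒ 7
(1) 7|_4 = 4 + 3 ↦ 5 + 3|_5 = 8 ⇒ 7

7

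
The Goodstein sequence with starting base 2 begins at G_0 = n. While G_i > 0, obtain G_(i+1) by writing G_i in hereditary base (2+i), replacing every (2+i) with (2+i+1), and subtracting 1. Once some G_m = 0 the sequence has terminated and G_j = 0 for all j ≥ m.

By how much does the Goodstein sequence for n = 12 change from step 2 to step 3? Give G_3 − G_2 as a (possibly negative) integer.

14620

G_0=12  [base 2] 2^(2 + 1) + 2^2  →[2↦3]→  3^(3 + 1) + 3^3 = 108  −1 ⇒ G_1=107
G_1=107  [base 3] 3^(3 + 1) + 2·3^2 + 2·3 + 2  →[3↦4]→  4^(4 + 1) + 2·4^2 + 2·4 + 2 = 1066  −1 ⇒ G_2=1065
G_2=1065  [base 4] 4^(4 + 1) + 2·4^2 + 2·4 + 1  →[4↦5]→  5^(5 + 1) + 2·5^2 + 2·5 + 1 = 15686  −1 ⇒ G_3=15685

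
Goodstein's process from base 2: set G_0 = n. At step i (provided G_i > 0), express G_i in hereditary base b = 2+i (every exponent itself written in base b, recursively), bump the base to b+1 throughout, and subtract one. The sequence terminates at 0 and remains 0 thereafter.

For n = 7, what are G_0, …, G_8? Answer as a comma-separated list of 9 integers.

(0) 7|_2 = 2^2 + 2 + 1 ↦ 3^3 + 3 + 1|_3 = 31 ⇒ 30
(1) 30|_3 = 3^3 + 3 ↦ 4^4 + 4|_4 = 260 ⇒ 259
(2) 259|_4 = 4^4 + 3 ↦ 5^5 + 3|_5 = 3128 ⇒ 3127
(3) 3127|_5 = 5^5 + 2 ↦ 6^6 + 2|_6 = 46658 ⇒ 46657
(4) 46657|_6 = 6^6 + 1 ↦ 7^7 + 1|_7 = 823544 ⇒ 823543
(5) 823543|_7 = 7^7 ↦ 8^8|_8 = 16777216 ⇒ 16777215
(6) 16777215|_8 = 7·8^7 + 7·8^6 + 7·8^5 + 7·8^4 + 7·8^3 + 7·8^2 + 7·8 + 7 ↦ 7·9^7 + 7·9^6 + 7·9^5 + 7·9^4 + 7·9^3 + 7·9^2 + 7·9 + 7|_9 = 37665880 ⇒ 37665879
(7) 37665879|_9 = 7·9^7 + 7·9^6 + 7·9^5 + 7·9^4 + 7·9^3 + 7·9^2 + 7·9 + 6 ↦ 7·10^7 + 7·10^6 + 7·10^5 + 7·10^4 + 7·10^3 + 7·10^2 + 7·10 + 6|_10 = 77777776 ⇒ 77777775

7, 30, 259, 3127, 46657, 823543, 16777215, 37665879, 77777775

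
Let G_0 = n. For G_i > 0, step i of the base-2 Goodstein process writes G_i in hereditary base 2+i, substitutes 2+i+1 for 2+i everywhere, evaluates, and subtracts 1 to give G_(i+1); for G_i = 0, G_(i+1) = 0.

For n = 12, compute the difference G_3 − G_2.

14620

(0) 12|_2 = 2^(2 + 1) + 2^2 ↦ 3^(3 + 1) + 3^3|_3 = 108 ⇒ 107
(1) 107|_3 = 3^(3 + 1) + 2·3^2 + 2·3 + 2 ↦ 4^(4 + 1) + 2·4^2 + 2·4 + 2|_4 = 1066 ⇒ 1065
(2) 1065|_4 = 4^(4 + 1) + 2·4^2 + 2·4 + 1 ↦ 5^(5 + 1) + 2·5^2 + 2·5 + 1|_5 = 15686 ⇒ 15685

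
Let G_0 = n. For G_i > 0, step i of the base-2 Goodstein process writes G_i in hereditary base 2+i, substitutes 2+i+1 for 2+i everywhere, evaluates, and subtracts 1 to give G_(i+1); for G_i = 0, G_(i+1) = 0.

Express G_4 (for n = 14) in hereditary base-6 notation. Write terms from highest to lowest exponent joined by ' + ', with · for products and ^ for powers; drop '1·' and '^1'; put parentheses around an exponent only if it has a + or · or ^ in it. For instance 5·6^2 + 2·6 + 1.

6^(6 + 1) + 5·6^5 + 5·6^4 + 5·6^3 + 5·6^2 + 5·6 + 5

step 0: 14 = 2^(2 + 1) + 2^2 + 2; sub 3 for 2: 3^(3 + 1) + 3^3 + 3; = 111; G_1 = 111−1 = 110
step 1: 110 = 3^(3 + 1) + 3^3 + 2; sub 4 for 3: 4^(4 + 1) + 4^4 + 2; = 1282; G_2 = 1282−1 = 1281
step 2: 1281 = 4^(4 + 1) + 4^4 + 1; sub 5 for 4: 5^(5 + 1) + 5^5 + 1; = 18751; G_3 = 18751−1 = 18750
step 3: 18750 = 5^(5 + 1) + 5^5; sub 6 for 5: 6^(6 + 1) + 6^6; = 326592; G_4 = 326592−1 = 326591
step 4: 326591 = 6^(6 + 1) + 5·6^5 + 5·6^4 + 5·6^3 + 5·6^2 + 5·6 + 5; sub 7 for 6: 7^(7 + 1) + 5·7^5 + 5·7^4 + 5·7^3 + 5·7^2 + 5·7 + 5; = 5862841; G_5 = 5862841−1 = 5862840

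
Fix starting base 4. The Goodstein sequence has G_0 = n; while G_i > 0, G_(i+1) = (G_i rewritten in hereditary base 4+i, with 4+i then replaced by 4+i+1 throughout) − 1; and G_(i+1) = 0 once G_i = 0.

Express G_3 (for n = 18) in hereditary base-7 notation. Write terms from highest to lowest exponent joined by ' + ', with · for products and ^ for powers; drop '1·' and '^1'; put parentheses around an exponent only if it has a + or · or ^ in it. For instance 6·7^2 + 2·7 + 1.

18 —HB4→ 4^2 + 2 —bump→ 5^2 + 2 = 27 —(−1)→ 26
26 —HB5→ 5^2 + 1 —bump→ 6^2 + 1 = 37 —(−1)→ 36
36 —HB6→ 6^2 —bump→ 7^2 = 49 —(−1)→ 48
48 —HB7→ 6·7 + 6 —bump→ 6·8 + 6 = 54 —(−1)→ 53

6·7 + 6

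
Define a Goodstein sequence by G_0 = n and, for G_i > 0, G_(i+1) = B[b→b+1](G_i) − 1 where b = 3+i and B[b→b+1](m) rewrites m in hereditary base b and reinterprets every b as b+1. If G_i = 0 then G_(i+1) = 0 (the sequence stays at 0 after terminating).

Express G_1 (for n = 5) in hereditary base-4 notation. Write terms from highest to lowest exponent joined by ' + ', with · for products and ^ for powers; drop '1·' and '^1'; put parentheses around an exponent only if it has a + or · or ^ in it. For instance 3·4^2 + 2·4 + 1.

G_0 = 5. HB_3(5) = 3 + 2. Bump = 6. G_1 = 5.
G_1 = 5. HB_4(5) = 4 + 1. Bump = 6. G_2 = 5.

4 + 1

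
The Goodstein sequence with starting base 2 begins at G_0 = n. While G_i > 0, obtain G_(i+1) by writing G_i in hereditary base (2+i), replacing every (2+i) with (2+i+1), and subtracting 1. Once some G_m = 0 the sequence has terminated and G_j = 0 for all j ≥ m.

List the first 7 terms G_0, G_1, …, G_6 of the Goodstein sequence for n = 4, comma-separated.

4, 26, 41, 60, 83, 109, 139

(0) 4|_2 = 2^2 ↦ 3^3|_3 = 27 ⇒ 26
(1) 26|_3 = 2·3^2 + 2·3 + 2 ↦ 2·4^2 + 2·4 + 2|_4 = 42 ⇒ 41
(2) 41|_4 = 2·4^2 + 2·4 + 1 ↦ 2·5^2 + 2·5 + 1|_5 = 61 ⇒ 60
(3) 60|_5 = 2·5^2 + 2·5 ↦ 2·6^2 + 2·6|_6 = 84 ⇒ 83
(4) 83|_6 = 2·6^2 + 6 + 5 ↦ 2·7^2 + 7 + 5|_7 = 110 ⇒ 109
(5) 109|_7 = 2·7^2 + 7 + 4 ↦ 2·8^2 + 8 + 4|_8 = 140 ⇒ 139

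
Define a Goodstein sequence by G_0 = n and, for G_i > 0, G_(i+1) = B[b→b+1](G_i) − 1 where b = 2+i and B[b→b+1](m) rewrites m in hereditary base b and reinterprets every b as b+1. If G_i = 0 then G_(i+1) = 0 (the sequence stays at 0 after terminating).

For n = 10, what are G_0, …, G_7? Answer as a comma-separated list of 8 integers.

10, 83, 1025, 15625, 279935, 4215754, 84073323, 1937434592

G_0 = 10. HB_2(10) = 2^(2 + 1) + 2. Bump = 84. G_1 = 83.
G_1 = 83. HB_3(83) = 3^(3 + 1) + 2. Bump = 1026. G_2 = 1025.
G_2 = 1025. HB_4(1025) = 4^(4 + 1) + 1. Bump = 15626. G_3 = 15625.
G_3 = 15625. HB_5(15625) = 5^(5 + 1). Bump = 279936. G_4 = 279935.
G_4 = 279935. HB_6(279935) = 5·6^6 + 5·6^5 + 5·6^4 + 5·6^3 + 5·6^2 + 5·6 + 5. Bump = 4215755. G_5 = 4215754.
G_5 = 4215754. HB_7(4215754) = 5·7^7 + 5·7^5 + 5·7^4 + 5·7^3 + 5·7^2 + 5·7 + 4. Bump = 84073324. G_6 = 84073323.
G_6 = 84073323. HB_8(84073323) = 5·8^8 + 5·8^5 + 5·8^4 + 5·8^3 + 5·8^2 + 5·8 + 3. Bump = 1937434593. G_7 = 1937434592.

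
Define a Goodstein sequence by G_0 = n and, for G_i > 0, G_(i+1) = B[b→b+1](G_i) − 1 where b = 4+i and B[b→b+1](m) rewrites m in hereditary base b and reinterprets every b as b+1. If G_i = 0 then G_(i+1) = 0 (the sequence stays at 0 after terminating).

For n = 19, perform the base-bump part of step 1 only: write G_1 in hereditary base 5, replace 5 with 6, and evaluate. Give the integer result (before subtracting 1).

38

G_0 = 19. HB_4(19) = 4^2 + 3. Bump = 28. G_1 = 27.
G_1 = 27. HB_5(27) = 5^2 + 2. Bump = 38. G_2 = 37.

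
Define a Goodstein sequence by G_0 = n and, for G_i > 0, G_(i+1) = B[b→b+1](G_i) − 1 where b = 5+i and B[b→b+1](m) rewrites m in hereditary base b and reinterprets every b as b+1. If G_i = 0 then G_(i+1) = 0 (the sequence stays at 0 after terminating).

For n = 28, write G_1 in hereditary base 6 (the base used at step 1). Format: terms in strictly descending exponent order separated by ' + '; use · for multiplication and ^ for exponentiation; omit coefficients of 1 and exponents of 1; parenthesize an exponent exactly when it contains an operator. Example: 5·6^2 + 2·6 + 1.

step 0: 28 = 5^2 + 3; sub 6 for 5: 6^2 + 3; = 39; G_1 = 39−1 = 38
step 1: 38 = 6^2 + 2; sub 7 for 6: 7^2 + 2; = 51; G_2 = 51−1 = 50

6^2 + 2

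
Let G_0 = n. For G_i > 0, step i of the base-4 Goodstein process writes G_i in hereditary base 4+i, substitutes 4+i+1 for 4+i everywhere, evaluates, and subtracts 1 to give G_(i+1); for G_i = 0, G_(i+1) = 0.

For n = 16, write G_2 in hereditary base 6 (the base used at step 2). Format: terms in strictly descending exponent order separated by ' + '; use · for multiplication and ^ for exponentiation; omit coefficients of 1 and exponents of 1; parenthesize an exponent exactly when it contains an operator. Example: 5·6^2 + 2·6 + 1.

4·6 + 3

(0) 16|_4 = 4^2 ↦ 5^2|_5 = 25 ⇒ 24
(1) 24|_5 = 4·5 + 4 ↦ 4·6 + 4|_6 = 28 ⇒ 27
(2) 27|_6 = 4·6 + 3 ↦ 4·7 + 3|_7 = 31 ⇒ 30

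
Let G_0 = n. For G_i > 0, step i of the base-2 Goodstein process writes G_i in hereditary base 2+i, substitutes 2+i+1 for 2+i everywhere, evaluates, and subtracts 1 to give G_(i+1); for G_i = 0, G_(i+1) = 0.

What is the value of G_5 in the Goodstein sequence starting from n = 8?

8 —HB2→ 2^(2 + 1) —bump→ 3^(3 + 1) = 81 —(−1)→ 80
80 —HB3→ 2·3^3 + 2·3^2 + 2·3 + 2 —bump→ 2·4^4 + 2·4^2 + 2·4 + 2 = 554 —(−1)→ 553
553 —HB4→ 2·4^4 + 2·4^2 + 2·4 + 1 —bump→ 2·5^5 + 2·5^2 + 2·5 + 1 = 6311 —(−1)→ 6310
6310 —HB5→ 2·5^5 + 2·5^2 + 2·5 —bump→ 2·6^6 + 2·6^2 + 2·6 = 93396 —(−1)→ 93395
93395 —HB6→ 2·6^6 + 2·6^2 + 6 + 5 —bump→ 2·7^7 + 2·7^2 + 7 + 5 = 1647196 —(−1)→ 1647195
1647195 —HB7→ 2·7^7 + 2·7^2 + 7 + 4 —bump→ 2·8^8 + 2·8^2 + 8 + 4 = 33554572 —(−1)→ 33554571

1647195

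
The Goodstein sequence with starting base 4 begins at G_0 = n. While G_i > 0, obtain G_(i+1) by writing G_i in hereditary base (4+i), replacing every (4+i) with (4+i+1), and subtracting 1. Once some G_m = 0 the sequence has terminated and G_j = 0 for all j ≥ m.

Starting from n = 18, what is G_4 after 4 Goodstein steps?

53

[0] 18 ≡ 4^2 + 2 (base 4). Lift 5: 27. −1: 26.
[1] 26 ≡ 5^2 + 1 (base 5). Lift 6: 37. −1: 36.
[2] 36 ≡ 6^2 (base 6). Lift 7: 49. −1: 48.
[3] 48 ≡ 6·7 + 6 (base 7). Lift 8: 54. −1: 53.
[4] 53 ≡ 6·8 + 5 (base 8). Lift 9: 59. −1: 58.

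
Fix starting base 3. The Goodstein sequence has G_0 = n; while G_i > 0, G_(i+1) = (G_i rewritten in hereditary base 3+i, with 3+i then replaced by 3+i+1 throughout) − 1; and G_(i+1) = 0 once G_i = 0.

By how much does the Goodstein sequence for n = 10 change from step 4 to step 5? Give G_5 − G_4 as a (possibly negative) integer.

base 3: 10 = 3^2 + 1; at 4: 4^2 + 1 = 17; next = 16
base 4: 16 = 4^2; at 5: 5^2 = 25; next = 24
base 5: 24 = 4·5 + 4; at 6: 4·6 + 4 = 28; next = 27
base 6: 27 = 4·6 + 3; at 7: 4·7 + 3 = 31; next = 30
base 7: 30 = 4·7 + 2; at 8: 4·8 + 2 = 34; next = 33

3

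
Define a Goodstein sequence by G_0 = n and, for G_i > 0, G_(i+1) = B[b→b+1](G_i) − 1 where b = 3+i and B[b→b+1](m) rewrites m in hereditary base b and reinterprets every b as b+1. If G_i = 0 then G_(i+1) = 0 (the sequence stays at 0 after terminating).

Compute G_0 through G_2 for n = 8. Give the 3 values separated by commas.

G_0 = 8. HB_3(8) = 2·3 + 2. Bump = 10. G_1 = 9.
G_1 = 9. HB_4(9) = 2·4 + 1. Bump = 11. G_2 = 10.

8, 9, 10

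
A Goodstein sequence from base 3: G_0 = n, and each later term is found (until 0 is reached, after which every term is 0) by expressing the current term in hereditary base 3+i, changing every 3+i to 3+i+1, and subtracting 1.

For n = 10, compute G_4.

[0] 10 ≡ 3^2 + 1 (base 3). Lift 4: 17. −1: 16.
[1] 16 ≡ 4^2 (base 4). Lift 5: 25. −1: 24.
[2] 24 ≡ 4·5 + 4 (base 5). Lift 6: 28. −1: 27.
[3] 27 ≡ 4·6 + 3 (base 6). Lift 7: 31. −1: 30.
[4] 30 ≡ 4·7 + 2 (base 7). Lift 8: 34. −1: 33.

30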